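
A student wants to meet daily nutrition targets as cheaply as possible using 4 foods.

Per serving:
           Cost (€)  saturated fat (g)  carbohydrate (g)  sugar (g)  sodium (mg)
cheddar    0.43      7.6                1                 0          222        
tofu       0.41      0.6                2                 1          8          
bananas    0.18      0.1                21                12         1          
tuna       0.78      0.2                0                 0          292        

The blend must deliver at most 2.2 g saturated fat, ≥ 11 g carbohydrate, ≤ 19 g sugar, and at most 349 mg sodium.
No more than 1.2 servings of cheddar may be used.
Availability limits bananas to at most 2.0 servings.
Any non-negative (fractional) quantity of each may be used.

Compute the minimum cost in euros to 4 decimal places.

Let x1 = servings of cheddar, x2 = servings of tofu, x3 = servings of bananas, x4 = servings of tuna.
Minimize 0.43x1 + 0.41x2 + 0.18x3 + 0.78x4 s.t.:
  7.6x1 + 0.6x2 + 0.1x3 + 0.2x4 ≤ 2.2   (saturated fat)
  1x1 + 2x2 + 21x3 ≥ 11   (carbohydrate)
  1x2 + 12x3 ≤ 19   (sugar)
  222x1 + 8x2 + 1x3 + 292x4 ≤ 349   (sodium)
  x1 ≤ 1.2
  x3 ≤ 2
  x1, x2, x3, x4 ≥ 0.
The minimum-cost mix takes nothing from cheddar, tofu, tuna — only bananas. The carbohydrate requirement is met with equality.
Solving gives x3 = 0.5238.
Hence cost = 0.18·0.5238 = €0.094284.

€0.0943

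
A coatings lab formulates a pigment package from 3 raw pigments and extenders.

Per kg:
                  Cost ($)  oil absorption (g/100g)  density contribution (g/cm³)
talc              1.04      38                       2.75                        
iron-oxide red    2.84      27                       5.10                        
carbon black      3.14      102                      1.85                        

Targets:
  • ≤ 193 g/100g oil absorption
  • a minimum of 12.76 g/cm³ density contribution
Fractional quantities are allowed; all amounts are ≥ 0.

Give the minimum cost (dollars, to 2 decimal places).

Set it up as a linear program. Let x1 = kg of talc, x2 = kg of iron-oxide red, x3 = kg of carbon black.
Minimise 1.04x1 + 2.84x2 + 3.14x3 with:
  38x1 + 27x2 + 102x3 ≤ 193   (oil absorption)
  2.75x1 + 5.1x2 + 1.85x3 ≥ 12.76   (density contribution)
  x1, x2, x3 ≥ 0.
The cheapest feasible vertex uses only talc; iron-oxide red, carbon black are not used. Binding constraint: density contribution.
Optimal quantities: talc = 4.64 kg.
Objective = 1.04·4.64 = 4.8256.

$4.83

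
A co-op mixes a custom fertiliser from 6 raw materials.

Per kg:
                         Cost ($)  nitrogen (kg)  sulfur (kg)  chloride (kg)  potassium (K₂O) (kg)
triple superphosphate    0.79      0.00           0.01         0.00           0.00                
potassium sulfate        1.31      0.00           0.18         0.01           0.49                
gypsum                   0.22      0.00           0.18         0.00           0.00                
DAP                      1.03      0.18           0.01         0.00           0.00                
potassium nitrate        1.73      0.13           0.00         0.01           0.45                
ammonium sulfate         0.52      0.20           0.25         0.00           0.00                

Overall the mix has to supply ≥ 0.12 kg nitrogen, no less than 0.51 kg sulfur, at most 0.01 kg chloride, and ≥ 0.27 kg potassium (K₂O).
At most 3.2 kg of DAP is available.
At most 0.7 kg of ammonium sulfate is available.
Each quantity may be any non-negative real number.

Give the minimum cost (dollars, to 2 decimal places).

Let x1 = kg of triple superphosphate, x2 = kg of potassium sulfate, x3 = kg of gypsum, x4 = kg of DAP, x5 = kg of potassium nitrate, x6 = kg of ammonium sulfate.
Minimize 0.79x1 + 1.31x2 + 0.22x3 + 1.03x4 + 1.73x5 + 0.52x6 with:
  0.18x4 + 0.13x5 + 0.2x6 ≥ 0.12   (nitrogen)
  0.01x1 + 0.18x2 + 0.18x3 + 0.01x4 + 0.25x6 ≥ 0.51   (sulfur)
  0.01x2 + 0.01x5 ≤ 0.01   (chloride)
  0.49x2 + 0.45x5 ≥ 0.27   (potassium (K₂O))
  x4 ≤ 3.2
  x6 ≤ 0.7
  x1, x2, x3, x4, x5, x6 ≥ 0.
The optimal basis is {potassium sulfate, gypsum, ammonium sulfate}; triple superphosphate, DAP, potassium nitrate drop out. There the nitrogen, sulfur, potassium (K₂O) constraints are tight.
Solving gives x2 = 0.551, x3 = 1.449, x6 = 0.6.
Objective = 1.31·0.551 + 0.22·1.449 + 0.52·0.6 = 1.3526.

$1.35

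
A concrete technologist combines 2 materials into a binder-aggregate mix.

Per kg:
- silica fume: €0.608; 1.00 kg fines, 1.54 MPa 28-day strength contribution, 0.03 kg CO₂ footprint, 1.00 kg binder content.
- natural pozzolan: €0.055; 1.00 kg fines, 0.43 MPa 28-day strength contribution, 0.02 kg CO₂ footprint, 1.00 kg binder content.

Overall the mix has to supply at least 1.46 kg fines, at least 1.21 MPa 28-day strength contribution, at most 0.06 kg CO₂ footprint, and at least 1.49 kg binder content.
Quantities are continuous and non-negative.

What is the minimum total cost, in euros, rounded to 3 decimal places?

This is a linear program. Let x1 = kg of silica fume, x2 = kg of natural pozzolan.
Minimise 0.608x1 + 0.055x2 subject to:
  1x1 + 1x2 ≥ 1.46   (fines)
  1.54x1 + 0.43x2 ≥ 1.21   (28-day strength contribution)
  0.03x1 + 0.02x2 ≤ 0.06   (CO₂ footprint)
  1x1 + 1x2 ≥ 1.49   (binder content)
  x1, x2 ≥ 0.
The minimum-cost mix takes nothing from silica fume — only natural pozzolan. Binding constraint: 28-day strength contribution.
Optimal quantities: natural pozzolan = 2.814 kg.
Cost = 0.055·2.814 = 0.15477.

€0.155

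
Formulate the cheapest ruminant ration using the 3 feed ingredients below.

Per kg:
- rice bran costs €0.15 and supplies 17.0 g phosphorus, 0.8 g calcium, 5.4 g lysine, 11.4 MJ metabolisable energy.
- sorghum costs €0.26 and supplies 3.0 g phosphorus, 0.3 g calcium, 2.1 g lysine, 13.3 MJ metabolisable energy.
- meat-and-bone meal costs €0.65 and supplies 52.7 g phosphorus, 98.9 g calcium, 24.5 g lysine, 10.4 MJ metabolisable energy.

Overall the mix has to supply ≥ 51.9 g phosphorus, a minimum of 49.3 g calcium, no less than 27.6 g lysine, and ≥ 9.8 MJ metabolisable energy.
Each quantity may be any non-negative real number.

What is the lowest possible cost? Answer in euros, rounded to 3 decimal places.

Let x1 = kg of rice bran, x2 = kg of sorghum, x3 = kg of meat-and-bone meal.
min 0.15x1 + 0.26x2 + 0.65x3 s.t.:
  17x1 + 3x2 + 52.7x3 ≥ 51.9   (phosphorus)
  0.8x1 + 0.3x2 + 98.9x3 ≥ 49.3   (calcium)
  5.4x1 + 2.1x2 + 24.5x3 ≥ 27.6   (lysine)
  11.4x1 + 13.3x2 + 10.4x3 ≥ 9.8   (metabolisable energy)
  x1, x2, x3 ≥ 0.
The cheapest feasible vertex uses only meat-and-bone meal; rice bran, sorghum are not used. Binding constraint: lysine.
So meat-and-bone meal = 1.1265 kg.
Hence cost = 0.65·1.1265 = €0.73223.

€0.732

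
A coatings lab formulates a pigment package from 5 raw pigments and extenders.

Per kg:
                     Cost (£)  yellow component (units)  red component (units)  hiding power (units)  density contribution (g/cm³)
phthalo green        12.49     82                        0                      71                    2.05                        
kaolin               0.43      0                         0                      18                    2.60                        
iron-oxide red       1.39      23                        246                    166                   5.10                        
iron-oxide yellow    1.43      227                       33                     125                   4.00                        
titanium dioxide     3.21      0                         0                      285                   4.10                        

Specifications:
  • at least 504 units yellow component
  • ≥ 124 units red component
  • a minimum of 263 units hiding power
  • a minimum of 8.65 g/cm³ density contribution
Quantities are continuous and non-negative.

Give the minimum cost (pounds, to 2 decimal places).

£3.44

Set it up as a linear program. Let x1 = kg of phthalo green, x2 = kg of kaolin, x3 = kg of iron-oxide red, x4 = kg of iron-oxide yellow, x5 = kg of titanium dioxide.
Minimise 12.49x1 + 0.43x2 + 1.39x3 + 1.43x4 + 3.21x5 subject to:
  82x1 + 23x3 + 227x4 ≥ 504   (yellow component)
  246x3 + 33x4 ≥ 124   (red component)
  71x1 + 18x2 + 166x3 + 125x4 + 285x5 ≥ 263   (hiding power)
  2.05x1 + 2.6x2 + 5.1x3 + 4x4 + 4.1x5 ≥ 8.65   (density contribution)
  x1, x2, x3, x4, x5 ≥ 0.
The cheapest feasible vertex uses only iron-oxide red, iron-oxide yellow; phthalo green, kaolin, titanium dioxide are not used. There the yellow component and red component constraints are tight.
That vertex is x3 = 0.2091, x4 = 2.199.
Total cost: 1.39·0.2091 + 1.43·2.199 = 3.4352.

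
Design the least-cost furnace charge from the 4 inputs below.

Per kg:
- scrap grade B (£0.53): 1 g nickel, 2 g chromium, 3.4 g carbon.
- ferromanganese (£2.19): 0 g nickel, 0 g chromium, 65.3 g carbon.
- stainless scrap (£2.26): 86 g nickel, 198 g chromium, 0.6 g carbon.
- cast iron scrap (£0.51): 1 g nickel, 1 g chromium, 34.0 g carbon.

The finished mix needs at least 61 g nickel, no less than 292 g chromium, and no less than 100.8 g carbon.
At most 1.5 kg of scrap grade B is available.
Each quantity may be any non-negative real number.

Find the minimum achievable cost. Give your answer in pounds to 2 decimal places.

£4.80

Let x1 = kg of scrap grade B, x2 = kg of ferromanganese, x3 = kg of stainless scrap, x4 = kg of cast iron scrap.
min 0.53x1 + 2.19x2 + 2.26x3 + 0.51x4 s.t.:
  1x1 + 86x3 + 1x4 ≥ 61   (nickel)
  2x1 + 198x3 + 1x4 ≥ 292   (chromium)
  3.4x1 + 65.3x2 + 0.6x3 + 34x4 ≥ 100.8   (carbon)
  x1 ≤ 1.5
  x1, x2, x3, x4 ≥ 0.
The cheapest feasible vertex uses only stainless scrap, cast iron scrap; scrap grade B, ferromanganese are not used. There the chromium and carbon constraints are tight.
That vertex is x3 = 1.46, x4 = 2.939.
Cost = 2.26·1.46 + 0.51·2.939 = 4.7985.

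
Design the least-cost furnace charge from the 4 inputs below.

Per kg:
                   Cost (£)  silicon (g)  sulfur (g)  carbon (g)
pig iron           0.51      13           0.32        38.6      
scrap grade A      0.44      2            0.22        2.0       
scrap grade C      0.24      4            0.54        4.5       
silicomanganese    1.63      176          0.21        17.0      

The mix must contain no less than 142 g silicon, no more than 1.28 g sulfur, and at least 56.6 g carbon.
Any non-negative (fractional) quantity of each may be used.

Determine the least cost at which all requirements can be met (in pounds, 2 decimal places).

Set it up as a linear program. Let x1 = kg of pig iron, x2 = kg of scrap grade A, x3 = kg of scrap grade C, x4 = kg of silicomanganese.
Minimise 0.51x1 + 0.44x2 + 0.24x3 + 1.63x4 s.t.:
  13x1 + 2x2 + 4x3 + 176x4 ≥ 142   (silicon)
  0.32x1 + 0.22x2 + 0.54x3 + 0.21x4 ≤ 1.28   (sulfur)
  38.6x1 + 2x2 + 4.5x3 + 17x4 ≥ 56.6   (carbon)
  x1, x2, x3, x4 ≥ 0.
The cheapest feasible vertex uses only pig iron, silicomanganese; scrap grade A, scrap grade C are not used. The silicon and carbon requirements are met with equality.
That vertex is x1 = 1.148, x4 = 0.722.
Cost = 0.51·1.148 + 1.63·0.722 = 1.7623.

£1.76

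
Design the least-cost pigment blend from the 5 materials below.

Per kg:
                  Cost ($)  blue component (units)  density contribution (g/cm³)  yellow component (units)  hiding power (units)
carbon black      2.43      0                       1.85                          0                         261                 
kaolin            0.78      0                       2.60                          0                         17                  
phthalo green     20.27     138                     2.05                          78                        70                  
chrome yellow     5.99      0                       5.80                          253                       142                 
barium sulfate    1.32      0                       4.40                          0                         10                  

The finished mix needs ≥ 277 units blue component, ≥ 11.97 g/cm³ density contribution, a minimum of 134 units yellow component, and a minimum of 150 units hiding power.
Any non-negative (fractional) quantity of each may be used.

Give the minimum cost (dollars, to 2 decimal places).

Let x1 = kg of carbon black, x2 = kg of kaolin, x3 = kg of phthalo green, x4 = kg of chrome yellow, x5 = kg of barium sulfate.
min 2.43x1 + 0.78x2 + 20.27x3 + 5.99x4 + 1.32x5 subject to:
  138x3 ≥ 277   (blue component)
  1.85x1 + 2.6x2 + 2.05x3 + 5.8x4 + 4.4x5 ≥ 11.97   (density contribution)
  78x3 + 253x4 ≥ 134   (yellow component)
  261x1 + 17x2 + 70x3 + 142x4 + 10x5 ≥ 150   (hiding power)
  x1, x2, x3, x4, x5 ≥ 0.
The minimum-cost mix takes nothing from carbon black, kaolin, chrome yellow — only phthalo green, barium sulfate. Binding constraints: blue component and density contribution.
So phthalo green = 2.007 kg, barium sulfate = 1.785 kg.
Total cost: 20.27·2.007 + 1.32·1.785 = 43.0381.

$43.04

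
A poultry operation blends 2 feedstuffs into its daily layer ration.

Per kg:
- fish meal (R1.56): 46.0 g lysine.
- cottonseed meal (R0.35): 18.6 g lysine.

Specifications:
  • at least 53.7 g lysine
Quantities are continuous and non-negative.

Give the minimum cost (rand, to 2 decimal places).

Let x1 = kg of fish meal, x2 = kg of cottonseed meal.
min 1.56x1 + 0.35x2 with:
  46x1 + 18.6x2 ≥ 53.7   (lysine)
  x1, x2 ≥ 0.
At the optimum only cottonseed meal is positive (fish meal = 0). There the lysine constraint is tight.
Optimal quantities: cottonseed meal = 2.887 kg.
Total cost: 0.35·2.887 = 1.0105.

R1.01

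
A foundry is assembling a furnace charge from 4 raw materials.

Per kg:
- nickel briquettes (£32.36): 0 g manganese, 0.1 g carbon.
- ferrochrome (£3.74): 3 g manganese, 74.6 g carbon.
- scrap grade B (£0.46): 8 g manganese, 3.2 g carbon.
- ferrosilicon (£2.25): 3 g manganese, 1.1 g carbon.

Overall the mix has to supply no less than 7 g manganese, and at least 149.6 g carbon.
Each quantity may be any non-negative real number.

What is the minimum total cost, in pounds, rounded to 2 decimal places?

Treat it as an LP. Let x1 = kg of nickel briquettes, x2 = kg of ferrochrome, x3 = kg of scrap grade B, x4 = kg of ferrosilicon.
Minimize 32.36x1 + 3.74x2 + 0.46x3 + 2.25x4 subject to:
  3x2 + 8x3 + 3x4 ≥ 7   (manganese)
  0.1x1 + 74.6x2 + 3.2x3 + 1.1x4 ≥ 149.6   (carbon)
  x1, x2, x3, x4 ≥ 0.
The optimal basis is {ferrochrome, scrap grade B}; nickel briquettes, ferrosilicon drop out. Binding constraints: manganese and carbon.
That vertex is x2 = 2, x3 = 0.125.
Cost = 3.74·2 + 0.46·0.125 = 7.5375.

£7.54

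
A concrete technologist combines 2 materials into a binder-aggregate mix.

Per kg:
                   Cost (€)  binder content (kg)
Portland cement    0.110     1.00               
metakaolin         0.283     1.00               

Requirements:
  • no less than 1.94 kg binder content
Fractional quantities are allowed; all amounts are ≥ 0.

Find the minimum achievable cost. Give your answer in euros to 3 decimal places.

Let x1 = kg of Portland cement, x2 = kg of metakaolin.
Minimise 0.11x1 + 0.283x2 with:
  1x1 + 1x2 ≥ 1.94   (binder content)
  x1, x2 ≥ 0.
The minimum-cost mix takes nothing from metakaolin — only Portland cement. The binder content requirement is met with equality.
Solving gives x1 = 1.94.
Objective = 0.11·1.94 = 0.21340.

€0.213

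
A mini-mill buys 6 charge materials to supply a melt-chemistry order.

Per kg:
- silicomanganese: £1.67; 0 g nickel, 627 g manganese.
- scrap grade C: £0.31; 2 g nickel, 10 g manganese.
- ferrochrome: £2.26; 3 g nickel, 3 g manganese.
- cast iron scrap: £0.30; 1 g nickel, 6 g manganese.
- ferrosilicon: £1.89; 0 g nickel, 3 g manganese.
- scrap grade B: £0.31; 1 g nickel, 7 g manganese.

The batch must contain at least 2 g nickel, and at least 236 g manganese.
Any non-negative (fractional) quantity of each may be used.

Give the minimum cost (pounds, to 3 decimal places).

Set it up as a linear program. Let x1 = kg of silicomanganese, x2 = kg of scrap grade C, x3 = kg of ferrochrome, x4 = kg of cast iron scrap, x5 = kg of ferrosilicon, x6 = kg of scrap grade B.
min 1.67x1 + 0.31x2 + 2.26x3 + 0.3x4 + 1.89x5 + 0.31x6 with:
  2x2 + 3x3 + 1x4 + 1x6 ≥ 2   (nickel)
  627x1 + 10x2 + 3x3 + 6x4 + 3x5 + 7x6 ≥ 236   (manganese)
  x1, x2, x3, x4, x5, x6 ≥ 0.
At the optimum only silicomanganese, scrap grade C are positive (ferrochrome, cast iron scrap, ferrosilicon, scrap grade B = 0). There the nickel and manganese constraints are tight.
So silicomanganese = 0.3604 kg, scrap grade C = 1 kg.
Hence cost = 1.67·0.3604 + 0.31·1 = £0.91187.

£0.912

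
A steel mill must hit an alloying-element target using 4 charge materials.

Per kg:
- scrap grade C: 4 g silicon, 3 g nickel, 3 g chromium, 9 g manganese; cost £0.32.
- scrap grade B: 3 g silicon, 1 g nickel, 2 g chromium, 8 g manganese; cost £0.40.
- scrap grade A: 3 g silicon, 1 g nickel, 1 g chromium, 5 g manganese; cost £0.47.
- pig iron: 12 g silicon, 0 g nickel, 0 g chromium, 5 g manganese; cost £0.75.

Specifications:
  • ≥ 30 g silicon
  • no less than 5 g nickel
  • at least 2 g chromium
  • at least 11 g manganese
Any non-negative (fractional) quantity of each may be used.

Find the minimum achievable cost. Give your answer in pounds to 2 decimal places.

Treat it as an LP. Let x1 = kg of scrap grade C, x2 = kg of scrap grade B, x3 = kg of scrap grade A, x4 = kg of pig iron.
min 0.32x1 + 0.4x2 + 0.47x3 + 0.75x4 subject to:
  4x1 + 3x2 + 3x3 + 12x4 ≥ 30   (silicon)
  3x1 + 1x2 + 1x3 ≥ 5   (nickel)
  3x1 + 2x2 + 1x3 ≥ 2   (chromium)
  9x1 + 8x2 + 5x3 + 5x4 ≥ 11   (manganese)
  x1, x2, x3, x4 ≥ 0.
The cheapest feasible vertex uses only scrap grade C, pig iron; scrap grade B, scrap grade A are not used. The silicon and nickel requirements are met with equality.
Optimal quantities: scrap grade C = 1.667 kg, pig iron = 1.944 kg.
Objective = 0.32·1.667 + 0.75·1.944 = 1.9914.

£1.99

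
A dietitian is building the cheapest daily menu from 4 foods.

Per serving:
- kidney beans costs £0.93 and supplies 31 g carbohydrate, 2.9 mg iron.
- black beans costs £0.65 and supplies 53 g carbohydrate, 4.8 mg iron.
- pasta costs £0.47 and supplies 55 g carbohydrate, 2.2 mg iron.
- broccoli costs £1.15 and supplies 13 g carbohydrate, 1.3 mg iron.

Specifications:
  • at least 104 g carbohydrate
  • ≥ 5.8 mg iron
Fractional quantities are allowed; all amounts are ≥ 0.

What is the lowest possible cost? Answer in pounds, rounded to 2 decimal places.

£1.01

Set it up as a linear program. Let x1 = servings of kidney beans, x2 = servings of black beans, x3 = servings of pasta, x4 = servings of broccoli.
Minimise 0.93x1 + 0.65x2 + 0.47x3 + 1.15x4 subject to:
  31x1 + 53x2 + 55x3 + 13x4 ≥ 104   (carbohydrate)
  2.9x1 + 4.8x2 + 2.2x3 + 1.3x4 ≥ 5.8   (iron)
  x1, x2, x3, x4 ≥ 0.
The minimum-cost mix takes nothing from kidney beans, broccoli — only black beans, pasta. The carbohydrate and iron requirements are met with equality.
So black beans = 0.6119 servings, pasta = 1.301 servings.
Hence cost = 0.65·0.6119 + 0.47·1.301 = £1.0092.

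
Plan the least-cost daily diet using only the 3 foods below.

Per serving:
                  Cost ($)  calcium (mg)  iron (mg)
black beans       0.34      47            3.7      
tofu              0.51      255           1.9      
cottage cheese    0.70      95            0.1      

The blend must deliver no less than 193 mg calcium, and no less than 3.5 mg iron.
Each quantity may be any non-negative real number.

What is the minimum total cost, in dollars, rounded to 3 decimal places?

This is a linear program. Let x1 = servings of black beans, x2 = servings of tofu, x3 = servings of cottage cheese.
Minimize 0.34x1 + 0.51x2 + 0.7x3 with:
  47x1 + 255x2 + 95x3 ≥ 193   (calcium)
  3.7x1 + 1.9x2 + 0.1x3 ≥ 3.5   (iron)
  x1, x2, x3 ≥ 0.
The minimum-cost mix takes nothing from cottage cheese — only black beans, tofu. There the calcium and iron constraints are tight.
That vertex is x1 = 0.6155, x2 = 0.6434.
Cost = 0.34·0.6155 + 0.51·0.6434 = 0.53740.

$0.537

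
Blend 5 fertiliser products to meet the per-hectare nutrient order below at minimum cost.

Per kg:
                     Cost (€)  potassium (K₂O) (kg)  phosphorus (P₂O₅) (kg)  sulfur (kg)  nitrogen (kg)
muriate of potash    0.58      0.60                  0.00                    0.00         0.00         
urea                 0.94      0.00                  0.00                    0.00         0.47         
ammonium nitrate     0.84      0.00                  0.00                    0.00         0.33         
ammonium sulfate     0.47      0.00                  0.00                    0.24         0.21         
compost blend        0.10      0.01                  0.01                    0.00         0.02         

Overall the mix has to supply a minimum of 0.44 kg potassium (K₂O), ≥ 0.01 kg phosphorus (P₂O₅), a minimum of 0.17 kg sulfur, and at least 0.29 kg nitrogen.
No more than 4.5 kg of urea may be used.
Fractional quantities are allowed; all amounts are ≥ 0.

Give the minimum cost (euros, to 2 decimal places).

€1.09

This is a linear program. Let x1 = kg of muriate of potash, x2 = kg of urea, x3 = kg of ammonium nitrate, x4 = kg of ammonium sulfate, x5 = kg of compost blend.
Minimize 0.58x1 + 0.94x2 + 0.84x3 + 0.47x4 + 0.1x5 subject to:
  0.6x1 + 0.01x5 ≥ 0.44   (potassium (K₂O))
  0.01x5 ≥ 0.01   (phosphorus (P₂O₅))
  0.24x4 ≥ 0.17   (sulfur)
  0.47x2 + 0.33x3 + 0.21x4 + 0.02x5 ≥ 0.29   (nitrogen)
  x2 ≤ 4.5
  x1, x2, x3, x4, x5 ≥ 0.
At the optimum only muriate of potash, urea, ammonium sulfate, compost blend are positive (ammonium nitrate = 0). Binding constraints: potassium (K₂O), phosphorus (P₂O₅), sulfur, nitrogen.
Optimal quantities: muriate of potash = 0.7167 kg, urea = 0.258 kg, ammonium sulfate = 0.7083 kg, compost blend = 1 kg.
Cost = 0.58·0.7167 + 0.94·0.258 + 0.47·0.7083 + 0.1·1 = 1.0911.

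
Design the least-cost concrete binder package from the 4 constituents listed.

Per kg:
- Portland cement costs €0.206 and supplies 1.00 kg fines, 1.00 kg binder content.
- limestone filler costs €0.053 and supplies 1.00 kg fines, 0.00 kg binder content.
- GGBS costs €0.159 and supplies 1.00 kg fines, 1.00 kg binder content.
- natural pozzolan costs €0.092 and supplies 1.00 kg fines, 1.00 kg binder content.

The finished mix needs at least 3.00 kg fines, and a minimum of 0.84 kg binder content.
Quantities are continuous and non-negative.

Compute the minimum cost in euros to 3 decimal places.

Treat it as an LP. Let x1 = kg of Portland cement, x2 = kg of limestone filler, x3 = kg of GGBS, x4 = kg of natural pozzolan.
Minimize 0.206x1 + 0.053x2 + 0.159x3 + 0.092x4 with:
  1x1 + 1x2 + 1x3 + 1x4 ≥ 3   (fines)
  1x1 + 1x3 + 1x4 ≥ 0.84   (binder content)
  x1, x2, x3, x4 ≥ 0.
The optimal basis is {limestone filler, natural pozzolan}; Portland cement, GGBS drop out. There the fines and binder content constraints are tight.
Optimal quantities: limestone filler = 2.16 kg, natural pozzolan = 0.84 kg.
Total cost: 0.053·2.16 + 0.092·0.84 = 0.19176.

€0.192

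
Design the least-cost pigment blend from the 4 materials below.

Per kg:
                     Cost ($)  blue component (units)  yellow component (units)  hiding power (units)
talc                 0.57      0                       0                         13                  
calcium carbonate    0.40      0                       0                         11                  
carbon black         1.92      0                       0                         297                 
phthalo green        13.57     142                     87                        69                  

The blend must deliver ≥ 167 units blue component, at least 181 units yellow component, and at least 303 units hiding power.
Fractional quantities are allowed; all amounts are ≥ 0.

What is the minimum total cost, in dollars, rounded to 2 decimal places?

$29.26

Let x1 = kg of talc, x2 = kg of calcium carbonate, x3 = kg of carbon black, x4 = kg of phthalo green.
min 0.57x1 + 0.4x2 + 1.92x3 + 13.57x4 with:
  142x4 ≥ 167   (blue component)
  87x4 ≥ 181   (yellow component)
  13x1 + 11x2 + 297x3 + 69x4 ≥ 303   (hiding power)
  x1, x2, x3, x4 ≥ 0.
The cheapest feasible vertex uses only carbon black, phthalo green; talc, calcium carbonate are not used. The yellow component and hiding power requirements are met with equality.
Optimal quantities: carbon black = 0.5369 kg, phthalo green = 2.08 kg.
Total cost: 1.92·0.5369 + 13.57·2.08 = 29.2564.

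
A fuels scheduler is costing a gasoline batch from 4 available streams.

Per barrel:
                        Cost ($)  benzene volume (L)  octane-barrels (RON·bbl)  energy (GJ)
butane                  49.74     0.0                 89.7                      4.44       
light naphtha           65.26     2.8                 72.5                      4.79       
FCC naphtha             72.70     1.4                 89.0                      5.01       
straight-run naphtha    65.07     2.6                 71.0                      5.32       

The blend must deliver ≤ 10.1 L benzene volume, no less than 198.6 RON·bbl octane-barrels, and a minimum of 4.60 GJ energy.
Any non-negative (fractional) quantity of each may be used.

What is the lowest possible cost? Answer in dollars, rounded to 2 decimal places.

Let x1 = barrels of butane, x2 = barrels of light naphtha, x3 = barrels of FCC naphtha, x4 = barrels of straight-run naphtha.
Minimize 49.74x1 + 65.26x2 + 72.7x3 + 65.07x4 with:
  2.8x2 + 1.4x3 + 2.6x4 ≤ 10.1   (benzene volume)
  89.7x1 + 72.5x2 + 89x3 + 71x4 ≥ 198.6   (octane-barrels)
  4.44x1 + 4.79x2 + 5.01x3 + 5.32x4 ≥ 4.6   (energy)
  x1, x2, x3, x4 ≥ 0.
The minimum-cost mix takes nothing from light naphtha, FCC naphtha, straight-run naphtha — only butane. Binding constraint: octane-barrels.
Solving gives x1 = 2.21405.
Cost = 49.74·2.21405 = 110.1268.

$110.13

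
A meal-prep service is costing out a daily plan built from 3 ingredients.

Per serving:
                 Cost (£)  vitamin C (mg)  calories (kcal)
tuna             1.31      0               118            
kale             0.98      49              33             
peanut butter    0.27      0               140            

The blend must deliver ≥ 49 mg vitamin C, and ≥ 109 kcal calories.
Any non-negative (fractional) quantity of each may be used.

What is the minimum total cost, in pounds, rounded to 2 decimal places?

Set it up as a linear program. Let x1 = servings of tuna, x2 = servings of kale, x3 = servings of peanut butter.
Minimize 1.31x1 + 0.98x2 + 0.27x3 with:
  49x2 ≥ 49   (vitamin C)
  118x1 + 33x2 + 140x3 ≥ 109   (calories)
  x1, x2, x3 ≥ 0.
At the optimum only kale, peanut butter are positive (tuna = 0). There the vitamin C and calories constraints are tight.
That vertex is x2 = 1, x3 = 0.5429.
Objective = 0.98·1 + 0.27·0.5429 = 1.1266.

£1.13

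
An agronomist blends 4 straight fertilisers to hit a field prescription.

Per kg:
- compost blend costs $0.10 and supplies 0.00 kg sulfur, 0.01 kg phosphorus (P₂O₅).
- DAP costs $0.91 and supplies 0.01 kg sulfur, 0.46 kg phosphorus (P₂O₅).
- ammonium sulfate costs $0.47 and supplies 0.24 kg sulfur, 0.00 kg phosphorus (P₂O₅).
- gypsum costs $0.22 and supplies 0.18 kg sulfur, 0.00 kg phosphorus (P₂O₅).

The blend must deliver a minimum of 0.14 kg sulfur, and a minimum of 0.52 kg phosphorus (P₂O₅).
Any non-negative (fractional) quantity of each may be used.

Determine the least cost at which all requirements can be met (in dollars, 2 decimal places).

Treat it as an LP. Let x1 = kg of compost blend, x2 = kg of DAP, x3 = kg of ammonium sulfate, x4 = kg of gypsum.
min 0.1x1 + 0.91x2 + 0.47x3 + 0.22x4 with:
  0.01x2 + 0.24x3 + 0.18x4 ≥ 0.14   (sulfur)
  0.01x1 + 0.46x2 ≥ 0.52   (phosphorus (P₂O₅))
  x1, x2, x3, x4 ≥ 0.
The cheapest feasible vertex uses only DAP, gypsum; compost blend, ammonium sulfate are not used. Binding constraints: sulfur and phosphorus (P₂O₅).
Solving gives x2 = 1.13, x4 = 0.715.
Hence cost = 0.91·1.13 + 0.22·0.715 = $1.1856.

$1.19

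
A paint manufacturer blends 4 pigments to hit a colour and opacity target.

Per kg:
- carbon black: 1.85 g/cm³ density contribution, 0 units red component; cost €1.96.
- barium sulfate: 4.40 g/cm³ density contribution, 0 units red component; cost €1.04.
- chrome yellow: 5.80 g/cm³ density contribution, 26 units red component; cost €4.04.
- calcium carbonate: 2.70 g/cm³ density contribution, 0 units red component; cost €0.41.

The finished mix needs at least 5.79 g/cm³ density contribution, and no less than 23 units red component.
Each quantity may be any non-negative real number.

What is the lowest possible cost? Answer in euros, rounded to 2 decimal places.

€3.67

Let x1 = kg of carbon black, x2 = kg of barium sulfate, x3 = kg of chrome yellow, x4 = kg of calcium carbonate.
Minimise 1.96x1 + 1.04x2 + 4.04x3 + 0.41x4 with:
  1.85x1 + 4.4x2 + 5.8x3 + 2.7x4 ≥ 5.79   (density contribution)
  26x3 ≥ 23   (red component)
  x1, x2, x3, x4 ≥ 0.
The minimum-cost mix takes nothing from carbon black, barium sulfate — only chrome yellow, calcium carbonate. There the density contribution and red component constraints are tight.
Solving gives x3 = 0.8846, x4 = 0.2442.
Objective = 4.04·0.8846 + 0.41·0.2442 = 3.6739.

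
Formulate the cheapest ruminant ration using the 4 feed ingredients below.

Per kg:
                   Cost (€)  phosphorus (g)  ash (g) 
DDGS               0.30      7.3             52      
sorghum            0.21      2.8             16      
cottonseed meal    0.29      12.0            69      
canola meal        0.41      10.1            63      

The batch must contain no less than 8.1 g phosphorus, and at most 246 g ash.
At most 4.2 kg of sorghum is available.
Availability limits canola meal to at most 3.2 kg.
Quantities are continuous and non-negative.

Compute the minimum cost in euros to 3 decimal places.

Treat it as an LP. Let x1 = kg of DDGS, x2 = kg of sorghum, x3 = kg of cottonseed meal, x4 = kg of canola meal.
Minimise 0.3x1 + 0.21x2 + 0.29x3 + 0.41x4 s.t.:
  7.3x1 + 2.8x2 + 12x3 + 10.1x4 ≥ 8.1   (phosphorus)
  52x1 + 16x2 + 69x3 + 63x4 ≤ 246   (ash)
  x2 ≤ 4.2
  x4 ≤ 3.2
  x1, x2, x3, x4 ≥ 0.
The minimum-cost mix takes nothing from DDGS, sorghum, canola meal — only cottonseed meal. Binding constraint: phosphorus.
Solving gives x3 = 0.675.
Total cost: 0.29·0.675 = 0.19575.

€0.196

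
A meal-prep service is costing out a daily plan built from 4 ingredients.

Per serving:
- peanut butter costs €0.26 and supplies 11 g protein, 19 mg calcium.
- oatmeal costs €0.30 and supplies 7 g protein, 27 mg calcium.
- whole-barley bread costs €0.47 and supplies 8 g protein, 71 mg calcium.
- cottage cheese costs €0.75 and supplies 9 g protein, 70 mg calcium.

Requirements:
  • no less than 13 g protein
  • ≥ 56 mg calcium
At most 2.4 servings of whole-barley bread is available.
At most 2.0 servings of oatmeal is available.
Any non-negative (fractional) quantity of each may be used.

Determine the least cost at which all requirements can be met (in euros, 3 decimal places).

Let x1 = servings of peanut butter, x2 = servings of oatmeal, x3 = servings of whole-barley bread, x4 = servings of cottage cheese.
Minimize 0.26x1 + 0.3x2 + 0.47x3 + 0.75x4 subject to:
  11x1 + 7x2 + 8x3 + 9x4 ≥ 13   (protein)
  19x1 + 27x2 + 71x3 + 70x4 ≥ 56   (calcium)
  x3 ≤ 2.4
  x2 ≤ 2
  x1, x2, x3, x4 ≥ 0.
At the optimum only peanut butter, whole-barley bread are positive (oatmeal, cottage cheese = 0). There the protein and calcium constraints are tight.
That vertex is x1 = 0.7552, x3 = 0.5866.
Objective = 0.26·0.7552 + 0.47·0.5866 = 0.47205.

€0.472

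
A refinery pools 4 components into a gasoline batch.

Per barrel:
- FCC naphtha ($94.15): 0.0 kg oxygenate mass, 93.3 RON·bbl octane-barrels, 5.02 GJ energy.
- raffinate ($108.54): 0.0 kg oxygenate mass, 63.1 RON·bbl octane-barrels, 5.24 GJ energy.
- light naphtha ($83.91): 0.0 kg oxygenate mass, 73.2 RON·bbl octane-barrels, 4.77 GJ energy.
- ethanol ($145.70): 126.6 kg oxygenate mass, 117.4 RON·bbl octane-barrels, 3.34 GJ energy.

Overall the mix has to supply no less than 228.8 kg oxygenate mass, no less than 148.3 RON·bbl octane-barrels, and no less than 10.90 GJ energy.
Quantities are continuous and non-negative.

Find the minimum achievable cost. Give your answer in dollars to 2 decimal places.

This is a linear program. Let x1 = barrels of FCC naphtha, x2 = barrels of raffinate, x3 = barrels of light naphtha, x4 = barrels of ethanol.
min 94.15x1 + 108.54x2 + 83.91x3 + 145.7x4 s.t.:
  126.6x4 ≥ 228.8   (oxygenate mass)
  93.3x1 + 63.1x2 + 73.2x3 + 117.4x4 ≥ 148.3   (octane-barrels)
  5.02x1 + 5.24x2 + 4.77x3 + 3.34x4 ≥ 10.9   (energy)
  x1, x2, x3, x4 ≥ 0.
The optimal basis is {light naphtha, ethanol}; FCC naphtha, raffinate drop out. Binding constraints: oxygenate mass and energy.
Optimal quantities: light naphtha = 1.0196 barrels, ethanol = 1.8073 barrels.
Objective = 83.91·1.0196 + 145.7·1.8073 = 348.8782.

$348.88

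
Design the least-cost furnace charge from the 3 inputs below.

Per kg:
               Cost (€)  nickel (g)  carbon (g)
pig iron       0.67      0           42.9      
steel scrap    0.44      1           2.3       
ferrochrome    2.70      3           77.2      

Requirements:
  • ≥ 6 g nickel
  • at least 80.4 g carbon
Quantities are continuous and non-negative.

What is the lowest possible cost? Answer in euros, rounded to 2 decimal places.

€3.68

Let x1 = kg of pig iron, x2 = kg of steel scrap, x3 = kg of ferrochrome.
Minimise 0.67x1 + 0.44x2 + 2.7x3 s.t.:
  1x2 + 3x3 ≥ 6   (nickel)
  42.9x1 + 2.3x2 + 77.2x3 ≥ 80.4   (carbon)
  x1, x2, x3 ≥ 0.
The optimal basis is {pig iron, steel scrap}; ferrochrome drops out. Binding constraints: nickel and carbon.
So pig iron = 1.552 kg, steel scrap = 6 kg.
Cost = 0.67·1.552 + 0.44·6 = 3.6798.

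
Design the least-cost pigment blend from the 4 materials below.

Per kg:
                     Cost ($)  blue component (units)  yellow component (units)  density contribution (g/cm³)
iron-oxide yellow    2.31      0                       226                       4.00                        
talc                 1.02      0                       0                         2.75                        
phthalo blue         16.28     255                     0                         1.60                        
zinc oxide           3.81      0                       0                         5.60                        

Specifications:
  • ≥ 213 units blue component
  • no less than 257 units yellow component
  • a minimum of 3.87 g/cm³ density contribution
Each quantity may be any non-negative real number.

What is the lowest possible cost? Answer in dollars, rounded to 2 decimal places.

$16.23

Let x1 = kg of iron-oxide yellow, x2 = kg of talc, x3 = kg of phthalo blue, x4 = kg of zinc oxide.
min 2.31x1 + 1.02x2 + 16.28x3 + 3.81x4 subject to:
  255x3 ≥ 213   (blue component)
  226x1 ≥ 257   (yellow component)
  4x1 + 2.75x2 + 1.6x3 + 5.6x4 ≥ 3.87   (density contribution)
  x1, x2, x3, x4 ≥ 0.
The cheapest feasible vertex uses only iron-oxide yellow, phthalo blue; talc, zinc oxide are not used. There the blue component and yellow component constraints are tight.
So iron-oxide yellow = 1.137 kg, phthalo blue = 0.8353 kg.
Cost = 2.31·1.137 + 16.28·0.8353 = 16.2252.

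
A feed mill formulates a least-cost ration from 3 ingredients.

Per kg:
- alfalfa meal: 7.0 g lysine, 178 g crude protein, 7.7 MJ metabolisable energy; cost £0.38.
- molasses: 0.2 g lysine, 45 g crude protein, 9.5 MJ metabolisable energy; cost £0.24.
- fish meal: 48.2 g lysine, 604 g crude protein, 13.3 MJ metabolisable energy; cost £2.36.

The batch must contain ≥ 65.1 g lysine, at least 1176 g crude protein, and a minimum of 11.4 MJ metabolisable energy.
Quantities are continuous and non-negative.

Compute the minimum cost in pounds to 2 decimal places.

Treat it as an LP. Let x1 = kg of alfalfa meal, x2 = kg of molasses, x3 = kg of fish meal.
min 0.38x1 + 0.24x2 + 2.36x3 with:
  7x1 + 0.2x2 + 48.2x3 ≥ 65.1   (lysine)
  178x1 + 45x2 + 604x3 ≥ 1176   (crude protein)
  7.7x1 + 9.5x2 + 13.3x3 ≥ 11.4   (metabolisable energy)
  x1, x2, x3 ≥ 0.
At the optimum only alfalfa meal, fish meal are positive (molasses = 0). There the lysine and crude protein constraints are tight.
That vertex is x1 = 3.99, x3 = 0.7712.
Objective = 0.38·3.99 + 2.36·0.7712 = 3.3362.

£3.34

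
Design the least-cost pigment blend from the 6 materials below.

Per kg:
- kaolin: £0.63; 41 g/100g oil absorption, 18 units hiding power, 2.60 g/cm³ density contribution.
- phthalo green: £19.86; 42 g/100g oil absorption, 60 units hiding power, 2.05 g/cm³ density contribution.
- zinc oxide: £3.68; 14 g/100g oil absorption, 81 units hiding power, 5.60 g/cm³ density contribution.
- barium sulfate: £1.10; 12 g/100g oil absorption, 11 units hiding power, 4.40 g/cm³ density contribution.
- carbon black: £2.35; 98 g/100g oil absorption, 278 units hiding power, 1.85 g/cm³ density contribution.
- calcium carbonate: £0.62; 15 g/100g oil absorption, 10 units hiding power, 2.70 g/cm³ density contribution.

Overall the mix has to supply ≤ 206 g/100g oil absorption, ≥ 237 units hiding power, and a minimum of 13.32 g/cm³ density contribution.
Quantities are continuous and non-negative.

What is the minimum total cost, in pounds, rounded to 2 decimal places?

£4.31

Let x1 = kg of kaolin, x2 = kg of phthalo green, x3 = kg of zinc oxide, x4 = kg of barium sulfate, x5 = kg of carbon black, x6 = kg of calcium carbonate.
Minimize 0.63x1 + 19.86x2 + 3.68x3 + 1.1x4 + 2.35x5 + 0.62x6 s.t.:
  41x1 + 42x2 + 14x3 + 12x4 + 98x5 + 15x6 ≤ 206   (oil absorption)
  18x1 + 60x2 + 81x3 + 11x4 + 278x5 + 10x6 ≥ 237   (hiding power)
  2.6x1 + 2.05x2 + 5.6x3 + 4.4x4 + 1.85x5 + 2.7x6 ≥ 13.32   (density contribution)
  x1, x2, x3, x4, x5, x6 ≥ 0.
At the optimum only kaolin, carbon black, calcium carbonate are positive (phthalo green, zinc oxide, barium sulfate = 0). There the oil absorption, hiding power, density contribution constraints are tight.
Optimal quantities: kaolin = 2.989 kg, carbon black = 0.5998 kg, calcium carbonate = 1.644 kg.
Cost = 0.63·2.989 + 2.35·0.5998 + 0.62·1.644 = 4.3119.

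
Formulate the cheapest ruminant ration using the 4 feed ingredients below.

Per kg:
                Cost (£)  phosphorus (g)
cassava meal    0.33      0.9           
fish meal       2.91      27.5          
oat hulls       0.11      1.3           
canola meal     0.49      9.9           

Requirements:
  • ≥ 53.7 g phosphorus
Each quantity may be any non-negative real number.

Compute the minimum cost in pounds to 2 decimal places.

Let x1 = kg of cassava meal, x2 = kg of fish meal, x3 = kg of oat hulls, x4 = kg of canola meal.
Minimize 0.33x1 + 2.91x2 + 0.11x3 + 0.49x4 s.t.:
  0.9x1 + 27.5x2 + 1.3x3 + 9.9x4 ≥ 53.7   (phosphorus)
  x1, x2, x3, x4 ≥ 0.
The minimum-cost mix takes nothing from cassava meal, fish meal, oat hulls — only canola meal. Binding constraint: phosphorus.
So canola meal = 5.424 kg.
Total cost: 0.49·5.424 = 2.6578.

£2.66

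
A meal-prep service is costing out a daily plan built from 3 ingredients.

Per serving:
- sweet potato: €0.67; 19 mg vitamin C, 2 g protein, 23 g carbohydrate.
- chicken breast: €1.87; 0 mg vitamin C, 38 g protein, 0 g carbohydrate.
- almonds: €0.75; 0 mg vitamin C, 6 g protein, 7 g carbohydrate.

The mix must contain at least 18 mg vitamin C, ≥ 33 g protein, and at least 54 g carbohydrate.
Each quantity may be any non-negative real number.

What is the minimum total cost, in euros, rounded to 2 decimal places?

Let x1 = servings of sweet potato, x2 = servings of chicken breast, x3 = servings of almonds.
Minimise 0.67x1 + 1.87x2 + 0.75x3 s.t.:
  19x1 ≥ 18   (vitamin C)
  2x1 + 38x2 + 6x3 ≥ 33   (protein)
  23x1 + 7x3 ≥ 54   (carbohydrate)
  x1, x2, x3 ≥ 0.
At the optimum only sweet potato, chicken breast are positive (almonds = 0). There the protein and carbohydrate constraints are tight.
So sweet potato = 2.348 servings, chicken breast = 0.7449 servings.
Total cost: 0.67·2.348 + 1.87·0.7449 = 2.9661.

€2.97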